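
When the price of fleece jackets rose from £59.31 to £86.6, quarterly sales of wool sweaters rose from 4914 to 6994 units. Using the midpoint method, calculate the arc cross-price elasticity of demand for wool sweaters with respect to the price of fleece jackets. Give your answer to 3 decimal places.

0.934

ΔQ_A = 6994 − 4914 = 2080; ΔP_B = 86.6 − 59.31 = 27.29.
Midpoints: Q̄_A = 5954.0, P̄_B = 72.95.
ε = (ΔQ_A/Q̄_A)/(ΔP_B/P̄_B) = (2080/5954.0)/(27.29/72.95) ≈ 0.934.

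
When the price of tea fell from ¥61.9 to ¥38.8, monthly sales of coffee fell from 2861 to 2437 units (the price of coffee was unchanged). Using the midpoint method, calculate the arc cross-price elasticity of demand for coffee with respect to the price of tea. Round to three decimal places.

0.349

ΔQ_A = 2437 − 2861 = -424; ΔP_B = 38.8 − 61.9 = -23.1.
Midpoints: Q̄_A = 2649.0, P̄_B = 50.35.
ε = (ΔQ_A/Q̄_A)/(ΔP_B/P̄_B) = (-424/2649.0)/(-23.1/50.35) ≈ 0.349.
ε > 0: coffee and tea are substitutes.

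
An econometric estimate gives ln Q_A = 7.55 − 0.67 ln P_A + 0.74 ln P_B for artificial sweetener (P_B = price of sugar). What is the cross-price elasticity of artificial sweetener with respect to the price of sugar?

0.74

In a log-linear (constant-elasticity) demand function, the coefficient on ln P_B is the cross-price elasticity.
ε = 0.74. Positive, so artificial sweetener and sugar are substitutes.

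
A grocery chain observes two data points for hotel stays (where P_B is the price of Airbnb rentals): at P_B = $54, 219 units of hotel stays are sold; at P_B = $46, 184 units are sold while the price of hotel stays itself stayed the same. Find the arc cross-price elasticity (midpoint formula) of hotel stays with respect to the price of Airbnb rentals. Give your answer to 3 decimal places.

ΔQ_A = 184 − 219 = -35; ΔP_B = 46 − 54 = -8.
Midpoints: Q̄_A = 201.5, P̄_B = 50.00.
ε = (ΔQ_A/Q̄_A)/(ΔP_B/P̄_B) = (-35/201.5)/(-8/50.00) ≈ 1.086.
ε > 0: hotel stays and Airbnb rentals are substitutes.

1.086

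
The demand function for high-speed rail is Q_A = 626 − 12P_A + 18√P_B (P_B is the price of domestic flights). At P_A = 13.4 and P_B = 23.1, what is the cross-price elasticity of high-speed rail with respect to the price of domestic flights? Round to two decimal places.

0.08

At P_A = 13.4 and P_B = 23.1: Q_A = 551.712.
∂Q_A/∂P_B = 18/(2√P_B) = 18/(2√23.1) = 1.8726.
ε = (∂Q_A/∂P_B)(P_B/Q_A) = 1.8726 × (23.1/551.712) ≈ 0.08.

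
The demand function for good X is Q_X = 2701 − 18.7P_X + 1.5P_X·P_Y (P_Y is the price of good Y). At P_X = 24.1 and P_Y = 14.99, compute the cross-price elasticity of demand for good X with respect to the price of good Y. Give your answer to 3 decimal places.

0.194

At P_X = 24.1 and P_Y = 14.99: Q_X = 2792.218.
∂Q_X/∂P_Y = 1.5P_X = 1.5(24.1) = 36.1500.
ε = (∂Q_X/∂P_Y)(P_Y/Q_X) = 36.1500 × (14.99/2792.218) ≈ 0.194.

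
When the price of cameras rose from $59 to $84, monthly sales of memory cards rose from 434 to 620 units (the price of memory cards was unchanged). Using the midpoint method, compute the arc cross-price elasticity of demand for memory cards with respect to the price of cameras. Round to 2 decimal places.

ΔQ_A = 620 − 434 = 186; ΔP_B = 84 − 59 = 25.
Midpoints: Q̄_A = 527.0, P̄_B = 71.50.
ε = (ΔQ_A/Q̄_A)/(ΔP_B/P̄_B) = (186/527.0)/(25/71.50) ≈ 1.01.
ε > 0: memory cards and cameras are substitutes.

1.01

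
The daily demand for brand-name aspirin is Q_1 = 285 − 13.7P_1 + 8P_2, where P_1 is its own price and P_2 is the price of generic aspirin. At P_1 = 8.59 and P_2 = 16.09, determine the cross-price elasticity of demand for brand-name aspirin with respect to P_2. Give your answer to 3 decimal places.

0.435

At P_1 = 8.59 and P_2 = 16.09: Q_1 = 296.037.
∂Q_1/∂P_2 = 8.
ε = (∂Q_1/∂P_2)(P_2/Q_1) = 8 × (16.09/296.037) ≈ 0.435.
Since ε > 0, brand-name aspirin and generic aspirin are substitutes.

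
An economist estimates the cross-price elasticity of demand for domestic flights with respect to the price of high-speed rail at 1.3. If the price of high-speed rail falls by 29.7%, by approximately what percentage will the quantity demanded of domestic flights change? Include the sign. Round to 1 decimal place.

%ΔQ ≈ ε × %ΔP of high-speed rail = 1.3 × (-29.7%) = -38.6%.
Demand for domestic flights falls by about 38.6%.

-38.6%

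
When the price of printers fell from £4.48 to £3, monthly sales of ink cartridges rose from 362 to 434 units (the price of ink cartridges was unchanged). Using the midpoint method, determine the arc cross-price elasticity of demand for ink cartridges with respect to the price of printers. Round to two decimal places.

-0.46

ΔQ_A = 434 − 362 = 72; ΔP_B = 3 − 4.48 = -1.48.
Midpoints: Q̄_A = 398.0, P̄_B = 3.74.
ε = (ΔQ_A/Q̄_A)/(ΔP_B/P̄_B) = (72/398.0)/(-1.48/3.74) ≈ -0.46.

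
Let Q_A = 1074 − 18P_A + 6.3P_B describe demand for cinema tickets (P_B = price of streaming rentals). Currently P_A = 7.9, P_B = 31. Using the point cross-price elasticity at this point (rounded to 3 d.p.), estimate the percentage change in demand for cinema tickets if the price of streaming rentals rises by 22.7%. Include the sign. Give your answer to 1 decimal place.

At P_A = 7.9, P_B = 31: Q_A = 1127.1.
∂Q_A/∂P_B = 6.3.
ε = (∂Q_A/∂P_B)(P_B/Q_A) = 6.3000 × 31/1127.1 ≈ 0.173.
%ΔQ_A ≈ ε × %ΔP_B = 0.173 × (22.7%) = 3.9%.

3.9%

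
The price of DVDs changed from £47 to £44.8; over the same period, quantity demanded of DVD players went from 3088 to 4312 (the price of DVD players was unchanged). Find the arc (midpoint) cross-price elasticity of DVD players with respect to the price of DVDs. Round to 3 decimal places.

ΔQ_A = 4312 − 3088 = 1224; ΔP_B = 44.8 − 47 = -2.2.
Midpoints: Q̄_A = 3700.0, P̄_B = 45.90.
ε = (ΔQ_A/Q̄_A)/(ΔP_B/P̄_B) = (1224/3700.0)/(-2.2/45.90) ≈ -6.902.

-6.902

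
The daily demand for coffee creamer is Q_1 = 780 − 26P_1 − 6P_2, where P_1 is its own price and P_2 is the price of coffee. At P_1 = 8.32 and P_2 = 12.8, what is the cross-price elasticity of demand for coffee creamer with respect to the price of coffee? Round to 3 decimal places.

-0.158

At P_1 = 8.32 and P_2 = 12.8: Q_1 = 486.88.
∂Q_1/∂P_2 = -6.
ε = (∂Q_1/∂P_2)(P_2/Q_1) = -6 × (12.8/486.88) ≈ -0.158.
Since ε < 0, coffee creamer and coffee are complements.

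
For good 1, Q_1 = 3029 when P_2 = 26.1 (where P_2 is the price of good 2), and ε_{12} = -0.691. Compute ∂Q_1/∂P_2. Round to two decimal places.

-80.19

ε = (∂Q_1/∂P_2)·(P_2/Q_1) ⇒ ∂Q_1/∂P_2 = ε·Q_1/P_2 = -0.691 × 3029/26.1 ≈ -80.19.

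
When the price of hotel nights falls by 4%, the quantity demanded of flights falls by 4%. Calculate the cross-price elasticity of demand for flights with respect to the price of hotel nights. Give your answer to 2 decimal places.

1.00

ε = (%ΔQ of flights) / (%ΔP of hotel nights) = (-4%) / (-4%) ≈ 1.00.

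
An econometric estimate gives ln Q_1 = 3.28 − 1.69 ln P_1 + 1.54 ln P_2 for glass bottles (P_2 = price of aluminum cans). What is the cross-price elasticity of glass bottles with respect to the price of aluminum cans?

In a log-linear (constant-elasticity) demand function, the coefficient on ln P_2 is the cross-price elasticity.
ε = 1.54. Positive, so glass bottles and aluminum cans are substitutes.

1.54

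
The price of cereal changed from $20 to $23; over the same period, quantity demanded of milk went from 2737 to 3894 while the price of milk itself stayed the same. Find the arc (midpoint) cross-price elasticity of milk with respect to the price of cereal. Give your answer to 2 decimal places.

ΔQ_A = 3894 − 2737 = 1157; ΔP_B = 23 − 20 = 3.
Midpoints: Q̄_A = 3315.5, P̄_B = 21.50.
ε = (ΔQ_A/Q̄_A)/(ΔP_B/P̄_B) = (1157/3315.5)/(3/21.50) ≈ 2.50.

2.50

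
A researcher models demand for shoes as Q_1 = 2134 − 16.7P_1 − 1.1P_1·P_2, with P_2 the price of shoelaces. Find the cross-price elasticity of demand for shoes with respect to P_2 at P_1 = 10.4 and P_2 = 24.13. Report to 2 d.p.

-0.16

At P_1 = 10.4 and P_2 = 24.13: Q_1 = 1684.273.
∂Q_1/∂P_2 = -1.1P_1 = -1.1(10.4) = -11.4400.
ε = (∂Q_1/∂P_2)(P_2/Q_1) = -11.4400 × (24.13/1684.273) ≈ -0.16.
ε < 0: complements.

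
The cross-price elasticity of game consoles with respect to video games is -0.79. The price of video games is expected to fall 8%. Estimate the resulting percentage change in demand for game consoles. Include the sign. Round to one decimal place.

6.3%

%ΔQ ≈ ε × %ΔP of video games = -0.79 × (-8%) = 6.3%.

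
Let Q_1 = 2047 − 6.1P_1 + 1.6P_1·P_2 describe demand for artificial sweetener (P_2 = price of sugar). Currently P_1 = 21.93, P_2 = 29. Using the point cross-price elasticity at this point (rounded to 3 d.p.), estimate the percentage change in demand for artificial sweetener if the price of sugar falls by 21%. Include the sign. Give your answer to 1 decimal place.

-7.3%

At P_1 = 21.93, P_2 = 29: Q_1 = 2930.779.
∂Q_1/∂P_2 = 1.6P_1 = 35.0880.
ε = (∂Q_1/∂P_2)(P_2/Q_1) = 35.0880 × 29/2930.779 ≈ 0.347.
%ΔQ_1 ≈ ε × %ΔP_2 = 0.347 × (-21%) = -7.3%.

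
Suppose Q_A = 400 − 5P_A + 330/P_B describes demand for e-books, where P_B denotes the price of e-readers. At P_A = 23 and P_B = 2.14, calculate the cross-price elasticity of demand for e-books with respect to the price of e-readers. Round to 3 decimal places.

-0.351

At P_A = 23 and P_B = 2.14: Q_A = 439.206.
∂Q_A/∂P_B = −330/P_B² = -72.0587.
ε = (∂Q_A/∂P_B)(P_B/Q_A) = -72.0587 × (2.14/439.206) ≈ -0.351.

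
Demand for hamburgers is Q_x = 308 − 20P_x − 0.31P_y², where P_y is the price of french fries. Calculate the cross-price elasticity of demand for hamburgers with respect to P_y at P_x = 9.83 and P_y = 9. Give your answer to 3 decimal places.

-0.582

At P_x = 9.83 and P_y = 9: Q_x = 86.29.
∂Q_x/∂P_y = -0.62P_y = -0.62(9) = -5.5800.
ε = (∂Q_x/∂P_y)(P_y/Q_x) = -5.5800 × (9/86.29) ≈ -0.582.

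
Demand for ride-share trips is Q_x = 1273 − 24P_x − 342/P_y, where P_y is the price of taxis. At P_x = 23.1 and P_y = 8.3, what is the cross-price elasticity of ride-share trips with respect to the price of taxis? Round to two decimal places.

0.06

At P_x = 23.1 and P_y = 8.3: Q_x = 677.395.
∂Q_x/∂P_y = 342/P_y² = 4.9644.
ε = (∂Q_x/∂P_y)(P_y/Q_x) = 4.9644 × (8.3/677.395) ≈ 0.06.
ε > 0: substitutes.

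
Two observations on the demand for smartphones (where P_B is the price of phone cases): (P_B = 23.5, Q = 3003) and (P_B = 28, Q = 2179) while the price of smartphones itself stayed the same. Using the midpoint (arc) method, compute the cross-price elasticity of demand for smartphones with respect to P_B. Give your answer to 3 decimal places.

-1.820

ΔQ_A = 2179 − 3003 = -824; ΔP_B = 28 − 23.5 = 4.5.
Midpoints: Q̄_A = 2591.0, P̄_B = 25.75.
ε = (ΔQ_A/Q̄_A)/(ΔP_B/P̄_B) = (-824/2591.0)/(4.5/25.75) ≈ -1.820.
ε < 0: smartphones and phone cases are complements.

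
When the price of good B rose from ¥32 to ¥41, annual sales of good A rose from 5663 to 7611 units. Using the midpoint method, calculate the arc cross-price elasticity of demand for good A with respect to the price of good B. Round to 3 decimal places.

1.190

ΔQ_A = 7611 − 5663 = 1948; ΔP_B = 41 − 32 = 9.
Midpoints: Q̄_A = 6637.0, P̄_B = 36.50.
ε = (ΔQ_A/Q̄_A)/(ΔP_B/P̄_B) = (1948/6637.0)/(9/36.50) ≈ 1.190.
ε > 0: good A and good B are substitutes.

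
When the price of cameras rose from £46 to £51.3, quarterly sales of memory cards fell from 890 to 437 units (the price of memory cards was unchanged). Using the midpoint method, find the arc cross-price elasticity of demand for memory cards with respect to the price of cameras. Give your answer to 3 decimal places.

-6.267

ΔQ_A = 437 − 890 = -453; ΔP_B = 51.3 − 46 = 5.3.
Midpoints: Q̄_A = 663.5, P̄_B = 48.65.
ε = (ΔQ_A/Q̄_A)/(ΔP_B/P̄_B) = (-453/663.5)/(5.3/48.65) ≈ -6.267.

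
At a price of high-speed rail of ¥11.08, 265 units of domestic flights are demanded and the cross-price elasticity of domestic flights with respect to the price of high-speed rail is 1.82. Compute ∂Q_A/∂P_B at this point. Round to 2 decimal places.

ε = (∂Q_A/∂P_B)·(P_B/Q_A) ⇒ ∂Q_A/∂P_B = ε·Q_A/P_B = 1.82 × 265/11.08 ≈ 43.53.

43.53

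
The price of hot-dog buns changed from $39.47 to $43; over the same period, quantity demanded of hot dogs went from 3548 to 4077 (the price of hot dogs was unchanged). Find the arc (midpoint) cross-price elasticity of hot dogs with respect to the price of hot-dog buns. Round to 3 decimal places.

ΔQ_A = 4077 − 3548 = 529; ΔP_B = 43 − 39.47 = 3.53.
Midpoints: Q̄_A = 3812.5, P̄_B = 41.23.
ε = (ΔQ_A/Q̄_A)/(ΔP_B/P̄_B) = (529/3812.5)/(3.53/41.23) ≈ 1.621.
ε > 0: hot dogs and hot-dog buns are substitutes.

1.621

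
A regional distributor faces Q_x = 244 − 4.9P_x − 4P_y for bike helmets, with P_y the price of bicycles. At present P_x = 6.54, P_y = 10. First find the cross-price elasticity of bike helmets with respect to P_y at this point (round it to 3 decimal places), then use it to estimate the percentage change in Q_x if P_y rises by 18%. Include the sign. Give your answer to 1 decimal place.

At P_x = 6.54, P_y = 10: Q_x = 171.954.
∂Q_x/∂P_y = -4.
ε = (∂Q_x/∂P_y)(P_y/Q_x) = -4.0000 × 10/171.954 ≈ -0.233.
%ΔQ_x ≈ ε × %ΔP_y = -0.233 × (18%) = -4.2%.

-4.2%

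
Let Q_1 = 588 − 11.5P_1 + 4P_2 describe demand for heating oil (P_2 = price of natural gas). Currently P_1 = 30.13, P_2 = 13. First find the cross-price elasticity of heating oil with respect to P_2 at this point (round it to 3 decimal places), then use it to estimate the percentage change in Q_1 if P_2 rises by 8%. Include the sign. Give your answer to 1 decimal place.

1.4%

At P_1 = 30.13, P_2 = 13: Q_1 = 293.505.
∂Q_1/∂P_2 = 4.
ε = (∂Q_1/∂P_2)(P_2/Q_1) = 4.0000 × 13/293.505 ≈ 0.177.
%ΔQ_1 ≈ ε × %ΔP_2 = 0.177 × (8%) = 1.4%.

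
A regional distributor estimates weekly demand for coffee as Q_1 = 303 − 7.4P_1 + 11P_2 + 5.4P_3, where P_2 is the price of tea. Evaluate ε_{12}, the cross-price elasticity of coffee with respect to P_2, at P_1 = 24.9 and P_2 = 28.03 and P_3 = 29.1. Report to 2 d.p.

0.53

At P_1 = 24.9 and P_2 = 28.03 and P_3 = 29.1: Q_1 = 584.21.
∂Q_1/∂P_2 = 11.
ε = (∂Q_1/∂P_2)(P_2/Q_1) = 11 × (28.03/584.21) ≈ 0.53.
Since ε > 0, coffee and tea are substitutes.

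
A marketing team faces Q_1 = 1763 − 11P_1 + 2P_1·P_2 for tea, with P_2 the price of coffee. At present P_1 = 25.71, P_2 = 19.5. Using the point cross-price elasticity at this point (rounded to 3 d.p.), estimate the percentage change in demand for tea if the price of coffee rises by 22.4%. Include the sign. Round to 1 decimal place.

At P_1 = 25.71, P_2 = 19.5: Q_1 = 2482.88.
∂Q_1/∂P_2 = 2P_1 = 51.4200.
ε = (∂Q_1/∂P_2)(P_2/Q_1) = 51.4200 × 19.5/2482.88 ≈ 0.404.
%ΔQ_1 ≈ ε × %ΔP_2 = 0.404 × (22.4%) = 9.0%.

9.0%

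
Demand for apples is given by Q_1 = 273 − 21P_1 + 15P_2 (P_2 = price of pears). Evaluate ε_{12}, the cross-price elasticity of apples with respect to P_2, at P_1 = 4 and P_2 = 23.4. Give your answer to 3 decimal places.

At P_1 = 4 and P_2 = 23.4: Q_1 = 540.
∂Q_1/∂P_2 = 15.
ε = (∂Q_1/∂P_2)(P_2/Q_1) = 15 × (23.4/540) ≈ 0.650.
Since ε > 0, apples and pears are substitutes.

0.650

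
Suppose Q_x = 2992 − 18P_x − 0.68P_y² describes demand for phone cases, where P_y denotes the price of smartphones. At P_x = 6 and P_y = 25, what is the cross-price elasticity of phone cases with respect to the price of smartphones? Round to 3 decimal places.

At P_x = 6 and P_y = 25: Q_x = 2459.
∂Q_x/∂P_y = -1.36P_y = -1.36(25) = -34.0000.
ε = (∂Q_x/∂P_y)(P_y/Q_x) = -34.0000 × (25/2459) ≈ -0.346.
ε < 0: complements.

-0.346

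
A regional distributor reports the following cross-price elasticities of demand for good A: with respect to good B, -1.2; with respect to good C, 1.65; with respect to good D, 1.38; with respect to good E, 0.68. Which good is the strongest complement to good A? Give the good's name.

Complements have ε < 0. The most negative value is -1.2 (good B).

good B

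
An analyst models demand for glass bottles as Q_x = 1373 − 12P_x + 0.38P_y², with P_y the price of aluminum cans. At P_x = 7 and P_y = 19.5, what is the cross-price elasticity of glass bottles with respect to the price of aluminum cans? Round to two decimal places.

0.20

At P_x = 7 and P_y = 19.5: Q_x = 1433.495.
∂Q_x/∂P_y = 0.76P_y = 0.76(19.5) = 14.8200.
ε = (∂Q_x/∂P_y)(P_y/Q_x) = 14.8200 × (19.5/1433.495) ≈ 0.20.
ε > 0: substitutes.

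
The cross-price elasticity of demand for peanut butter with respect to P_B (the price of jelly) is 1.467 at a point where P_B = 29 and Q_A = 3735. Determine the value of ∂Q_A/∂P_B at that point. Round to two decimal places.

ε = (∂Q_A/∂P_B)·(P_B/Q_A) ⇒ ∂Q_A/∂P_B = ε·Q_A/P_B = 1.467 × 3735/29 ≈ 188.94.

188.94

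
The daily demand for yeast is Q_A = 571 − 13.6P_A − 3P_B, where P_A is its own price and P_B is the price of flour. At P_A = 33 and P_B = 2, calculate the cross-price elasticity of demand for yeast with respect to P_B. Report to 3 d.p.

At P_A = 33 and P_B = 2: Q_A = 116.2.
∂Q_A/∂P_B = -3.
ε = (∂Q_A/∂P_B)(P_B/Q_A) = -3 × (2/116.2) ≈ -0.052.

-0.052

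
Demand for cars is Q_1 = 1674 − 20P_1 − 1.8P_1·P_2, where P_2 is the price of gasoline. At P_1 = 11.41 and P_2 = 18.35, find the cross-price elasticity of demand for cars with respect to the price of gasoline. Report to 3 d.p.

At P_1 = 11.41 and P_2 = 18.35: Q_1 = 1068.928.
∂Q_1/∂P_2 = -1.8P_1 = -1.8(11.41) = -20.5380.
ε = (∂Q_1/∂P_2)(P_2/Q_1) = -20.5380 × (18.35/1068.928) ≈ -0.353.
ε < 0: complements.

-0.353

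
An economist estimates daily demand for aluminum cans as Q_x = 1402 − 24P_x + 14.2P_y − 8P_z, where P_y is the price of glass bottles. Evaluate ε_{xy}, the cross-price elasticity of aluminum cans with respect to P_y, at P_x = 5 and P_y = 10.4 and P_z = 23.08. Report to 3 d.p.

0.119

At P_x = 5 and P_y = 10.4 and P_z = 23.08: Q_x = 1245.04.
∂Q_x/∂P_y = 14.2.
ε = (∂Q_x/∂P_y)(P_y/Q_x) = 14.2 × (10.4/1245.04) ≈ 0.119.
Since ε > 0, aluminum cans and glass bottles are substitutes.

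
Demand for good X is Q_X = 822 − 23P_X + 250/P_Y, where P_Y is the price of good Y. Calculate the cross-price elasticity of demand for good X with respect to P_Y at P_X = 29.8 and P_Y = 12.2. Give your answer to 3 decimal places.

-0.130

At P_X = 29.8 and P_Y = 12.2: Q_X = 157.092.
∂Q_X/∂P_Y = −250/P_Y² = -1.6797.
ε = (∂Q_X/∂P_Y)(P_Y/Q_X) = -1.6797 × (12.2/157.092) ≈ -0.130.
ε < 0: complements.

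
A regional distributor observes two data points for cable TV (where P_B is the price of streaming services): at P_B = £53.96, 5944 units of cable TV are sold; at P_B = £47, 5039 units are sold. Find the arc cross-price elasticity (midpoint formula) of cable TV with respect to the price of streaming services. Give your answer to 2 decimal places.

1.20

ΔQ_A = 5039 − 5944 = -905; ΔP_B = 47 − 53.96 = -6.96.
Midpoints: Q̄_A = 5491.5, P̄_B = 50.48.
ε = (ΔQ_A/Q̄_A)/(ΔP_B/P̄_B) = (-905/5491.5)/(-6.96/50.48) ≈ 1.20.
ε > 0: cable TV and streaming services are substitutes.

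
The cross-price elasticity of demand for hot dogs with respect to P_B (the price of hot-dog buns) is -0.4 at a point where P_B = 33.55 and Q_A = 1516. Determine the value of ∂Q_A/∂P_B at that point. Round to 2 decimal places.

ε = (∂Q_A/∂P_B)·(P_B/Q_A) ⇒ ∂Q_A/∂P_B = ε·Q_A/P_B = -0.4 × 1516/33.55 ≈ -18.07.

-18.07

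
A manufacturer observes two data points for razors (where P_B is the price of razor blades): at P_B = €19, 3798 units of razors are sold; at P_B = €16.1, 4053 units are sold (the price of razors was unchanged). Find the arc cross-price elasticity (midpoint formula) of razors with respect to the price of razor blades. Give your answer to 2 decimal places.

ΔQ_A = 4053 − 3798 = 255; ΔP_B = 16.1 − 19 = -2.9.
Midpoints: Q̄_A = 3925.5, P̄_B = 17.55.
ε = (ΔQ_A/Q̄_A)/(ΔP_B/P̄_B) = (255/3925.5)/(-2.9/17.55) ≈ -0.39.
ε < 0: razors and razor blades are complements.

-0.39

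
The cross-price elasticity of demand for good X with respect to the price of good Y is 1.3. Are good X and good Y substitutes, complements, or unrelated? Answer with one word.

ε = 1.3 > 0, so a higher price of good Y raises demand for good X: substitutes.

substitutes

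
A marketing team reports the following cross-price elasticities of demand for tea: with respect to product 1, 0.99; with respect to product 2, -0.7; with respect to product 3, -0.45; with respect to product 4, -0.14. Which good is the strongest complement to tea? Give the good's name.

product 2

Complements have ε < 0. The most negative value is -0.7 (product 2).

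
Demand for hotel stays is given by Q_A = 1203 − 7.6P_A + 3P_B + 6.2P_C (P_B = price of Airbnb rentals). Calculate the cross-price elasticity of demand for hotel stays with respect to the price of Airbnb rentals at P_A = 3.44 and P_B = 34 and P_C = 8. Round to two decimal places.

At P_A = 3.44 and P_B = 34 and P_C = 8: Q_A = 1328.456.
∂Q_A/∂P_B = 3.
ε = (∂Q_A/∂P_B)(P_B/Q_A) = 3 × (34/1328.456) ≈ 0.08.
Since ε > 0, hotel stays and Airbnb rentals are substitutes.

0.08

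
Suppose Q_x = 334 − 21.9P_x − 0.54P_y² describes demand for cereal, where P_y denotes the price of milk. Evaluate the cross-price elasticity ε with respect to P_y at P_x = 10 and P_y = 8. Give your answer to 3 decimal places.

-0.859

At P_x = 10 and P_y = 8: Q_x = 80.44.
∂Q_x/∂P_y = -1.08P_y = -1.08(8) = -8.6400.
ε = (∂Q_x/∂P_y)(P_y/Q_x) = -8.6400 × (8/80.44) ≈ -0.859.
ε < 0: complements.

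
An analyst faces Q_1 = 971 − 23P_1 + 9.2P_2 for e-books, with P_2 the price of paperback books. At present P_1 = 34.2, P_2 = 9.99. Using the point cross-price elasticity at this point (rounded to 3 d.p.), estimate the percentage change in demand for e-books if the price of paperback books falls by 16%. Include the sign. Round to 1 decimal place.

-5.3%

At P_1 = 34.2, P_2 = 9.99: Q_1 = 276.308.
∂Q_1/∂P_2 = 9.2.
ε = (∂Q_1/∂P_2)(P_2/Q_1) = 9.2000 × 9.99/276.308 ≈ 0.333.
%ΔQ_1 ≈ ε × %ΔP_2 = 0.333 × (-16%) = -5.3%.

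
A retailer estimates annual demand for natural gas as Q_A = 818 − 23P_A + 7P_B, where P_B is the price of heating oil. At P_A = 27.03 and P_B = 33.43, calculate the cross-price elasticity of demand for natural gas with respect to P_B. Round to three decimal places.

At P_A = 27.03 and P_B = 33.43: Q_A = 430.32.
∂Q_A/∂P_B = 7.
ε = (∂Q_A/∂P_B)(P_B/Q_A) = 7 × (33.43/430.32) ≈ 0.544.

0.544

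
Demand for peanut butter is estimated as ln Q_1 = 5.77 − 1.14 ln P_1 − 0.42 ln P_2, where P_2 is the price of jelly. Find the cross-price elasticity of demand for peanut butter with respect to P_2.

In a log-linear (constant-elasticity) demand function, the coefficient on ln P_2 is the cross-price elasticity.
ε = -0.42. Negative, so peanut butter and jelly are complements.

-0.42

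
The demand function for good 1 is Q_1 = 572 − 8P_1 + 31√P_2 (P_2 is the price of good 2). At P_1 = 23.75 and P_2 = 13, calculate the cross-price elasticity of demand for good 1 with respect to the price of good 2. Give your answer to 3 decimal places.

0.113

At P_1 = 23.75 and P_2 = 13: Q_1 = 493.772.
∂Q_1/∂P_2 = 31/(2√P_2) = 31/(2√13) = 4.2989.
ε = (∂Q_1/∂P_2)(P_2/Q_1) = 4.2989 × (13/493.772) ≈ 0.113.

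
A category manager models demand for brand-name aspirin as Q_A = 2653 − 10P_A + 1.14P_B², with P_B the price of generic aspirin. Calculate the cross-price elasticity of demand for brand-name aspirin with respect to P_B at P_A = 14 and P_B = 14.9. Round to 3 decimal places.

At P_A = 14 and P_B = 14.9: Q_A = 2766.091.
∂Q_A/∂P_B = 2.28P_B = 2.28(14.9) = 33.9720.
ε = (∂Q_A/∂P_B)(P_B/Q_A) = 33.9720 × (14.9/2766.091) ≈ 0.183.

0.183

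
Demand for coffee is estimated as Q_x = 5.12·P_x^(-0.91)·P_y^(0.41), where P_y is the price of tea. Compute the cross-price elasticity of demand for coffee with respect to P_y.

In a log-linear (constant-elasticity) demand function, the coefficient on the exponent of P_y is the cross-price elasticity.
ε = 0.41. Positive, so coffee and tea are substitutes.

0.41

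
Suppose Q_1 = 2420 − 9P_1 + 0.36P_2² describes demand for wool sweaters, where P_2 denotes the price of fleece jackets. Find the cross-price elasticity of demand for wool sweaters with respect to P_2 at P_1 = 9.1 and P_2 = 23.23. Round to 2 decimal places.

At P_1 = 9.1 and P_2 = 23.23: Q_1 = 2532.368.
∂Q_1/∂P_2 = 0.72P_2 = 0.72(23.23) = 16.7256.
ε = (∂Q_1/∂P_2)(P_2/Q_1) = 16.7256 × (23.23/2532.368) ≈ 0.15.
ε > 0: substitutes.

0.15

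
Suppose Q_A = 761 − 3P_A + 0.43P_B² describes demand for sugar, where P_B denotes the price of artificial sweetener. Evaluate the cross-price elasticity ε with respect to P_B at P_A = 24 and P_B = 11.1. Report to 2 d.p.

0.14

At P_A = 24 and P_B = 11.1: Q_A = 741.980.
∂Q_A/∂P_B = 0.86P_B = 0.86(11.1) = 9.5460.
ε = (∂Q_A/∂P_B)(P_B/Q_A) = 9.5460 × (11.1/741.980) ≈ 0.14.
ε > 0: substitutes.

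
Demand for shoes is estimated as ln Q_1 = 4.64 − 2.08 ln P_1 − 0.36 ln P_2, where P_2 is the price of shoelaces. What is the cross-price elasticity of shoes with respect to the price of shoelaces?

In a log-linear (constant-elasticity) demand function, the coefficient on ln P_2 is the cross-price elasticity.
ε = -0.36. Negative, so shoes and shoelaces are complements.

-0.36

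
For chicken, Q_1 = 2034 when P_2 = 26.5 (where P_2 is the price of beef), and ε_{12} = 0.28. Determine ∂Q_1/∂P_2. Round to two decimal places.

ε = (∂Q_1/∂P_2)·(P_2/Q_1) ⇒ ∂Q_1/∂P_2 = ε·Q_1/P_2 = 0.28 × 2034/26.5 ≈ 21.49.

21.49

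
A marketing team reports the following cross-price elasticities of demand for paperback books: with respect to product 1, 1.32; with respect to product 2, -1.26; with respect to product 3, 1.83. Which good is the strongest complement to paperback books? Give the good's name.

Complements have ε < 0. The most negative value is -1.26 (product 2).

product 2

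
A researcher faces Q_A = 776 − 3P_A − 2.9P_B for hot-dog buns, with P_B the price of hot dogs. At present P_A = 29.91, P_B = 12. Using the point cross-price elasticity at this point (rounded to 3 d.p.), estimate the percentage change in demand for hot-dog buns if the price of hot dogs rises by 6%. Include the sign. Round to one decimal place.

-0.3%

At P_A = 29.91, P_B = 12: Q_A = 651.47.
∂Q_A/∂P_B = -2.9.
ε = (∂Q_A/∂P_B)(P_B/Q_A) = -2.9000 × 12/651.47 ≈ -0.053.
%ΔQ_A ≈ ε × %ΔP_B = -0.053 × (6%) = -0.3%.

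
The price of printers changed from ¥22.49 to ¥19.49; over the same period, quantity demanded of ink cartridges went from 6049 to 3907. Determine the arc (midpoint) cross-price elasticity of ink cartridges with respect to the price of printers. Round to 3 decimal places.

ΔQ_A = 3907 − 6049 = -2142; ΔP_B = 19.49 − 22.49 = -3.
Midpoints: Q̄_A = 4978.0, P̄_B = 20.99.
ε = (ΔQ_A/Q̄_A)/(ΔP_B/P̄_B) = (-2142/4978.0)/(-3/20.99) ≈ 3.011.

3.011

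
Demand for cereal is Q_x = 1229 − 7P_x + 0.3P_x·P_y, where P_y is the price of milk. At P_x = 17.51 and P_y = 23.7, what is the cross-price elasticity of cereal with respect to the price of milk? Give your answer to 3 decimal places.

0.101

At P_x = 17.51 and P_y = 23.7: Q_x = 1230.926.
∂Q_x/∂P_y = 0.3P_x = 0.3(17.51) = 5.2530.
ε = (∂Q_x/∂P_y)(P_y/Q_x) = 5.2530 × (23.7/1230.926) ≈ 0.101.
ε > 0: substitutes.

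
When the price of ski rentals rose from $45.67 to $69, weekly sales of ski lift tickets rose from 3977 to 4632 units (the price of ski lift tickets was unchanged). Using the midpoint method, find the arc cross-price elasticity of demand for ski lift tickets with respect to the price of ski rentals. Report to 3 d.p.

ΔQ_A = 4632 − 3977 = 655; ΔP_B = 69 − 45.67 = 23.33.
Midpoints: Q̄_A = 4304.5, P̄_B = 57.34.
ε = (ΔQ_A/Q̄_A)/(ΔP_B/P̄_B) = (655/4304.5)/(23.33/57.34) ≈ 0.374.
ε > 0: ski lift tickets and ski rentals are substitutes.

0.374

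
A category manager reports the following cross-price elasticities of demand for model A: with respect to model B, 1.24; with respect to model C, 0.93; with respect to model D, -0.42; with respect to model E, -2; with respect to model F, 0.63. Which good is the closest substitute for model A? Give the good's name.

model B

Substitutes have ε > 0. Among the positive values, 1.24 (model B) is largest.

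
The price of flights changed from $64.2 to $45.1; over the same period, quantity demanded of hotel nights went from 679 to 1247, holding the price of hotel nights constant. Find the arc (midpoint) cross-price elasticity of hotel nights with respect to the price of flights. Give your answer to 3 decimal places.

-1.688

ΔQ_A = 1247 − 679 = 568; ΔP_B = 45.1 − 64.2 = -19.1.
Midpoints: Q̄_A = 963.0, P̄_B = 54.65.
ε = (ΔQ_A/Q̄_A)/(ΔP_B/P̄_B) = (568/963.0)/(-19.1/54.65) ≈ -1.688.
ε < 0: hotel nights and flights are complements.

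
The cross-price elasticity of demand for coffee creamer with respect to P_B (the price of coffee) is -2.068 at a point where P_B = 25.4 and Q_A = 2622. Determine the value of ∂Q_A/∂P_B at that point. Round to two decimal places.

ε = (∂Q_A/∂P_B)·(P_B/Q_A) ⇒ ∂Q_A/∂P_B = ε·Q_A/P_B = -2.068 × 2622/25.4 ≈ -213.48.

-213.48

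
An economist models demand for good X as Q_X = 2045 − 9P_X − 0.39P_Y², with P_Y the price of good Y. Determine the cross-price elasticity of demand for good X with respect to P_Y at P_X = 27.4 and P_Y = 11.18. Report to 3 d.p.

-0.056

At P_X = 27.4 and P_Y = 11.18: Q_X = 1749.653.
∂Q_X/∂P_Y = -0.78P_Y = -0.78(11.18) = -8.7204.
ε = (∂Q_X/∂P_Y)(P_Y/Q_X) = -8.7204 × (11.18/1749.653) ≈ -0.056.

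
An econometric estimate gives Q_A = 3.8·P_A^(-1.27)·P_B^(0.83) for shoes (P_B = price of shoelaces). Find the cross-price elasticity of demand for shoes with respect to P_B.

In a log-linear (constant-elasticity) demand function, the coefficient on the exponent of P_B is the cross-price elasticity.
ε = 0.83. Positive, so shoes and shoelaces are substitutes.

0.83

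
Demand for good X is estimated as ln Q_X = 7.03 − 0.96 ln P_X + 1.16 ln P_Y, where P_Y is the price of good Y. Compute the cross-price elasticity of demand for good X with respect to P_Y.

In a log-linear (constant-elasticity) demand function, the coefficient on ln P_Y is the cross-price elasticity.
ε = 1.16. Positive, so good X and good Y are substitutes.

1.16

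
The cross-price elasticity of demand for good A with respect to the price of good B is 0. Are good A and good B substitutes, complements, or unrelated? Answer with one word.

unrelated

ε = 0: demand for good A does not respond to good B's price; the goods are unrelated.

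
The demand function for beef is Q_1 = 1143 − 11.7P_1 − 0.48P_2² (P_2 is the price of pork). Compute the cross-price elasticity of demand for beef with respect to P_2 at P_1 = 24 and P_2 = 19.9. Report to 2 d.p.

At P_1 = 24 and P_2 = 19.9: Q_1 = 672.115.
∂Q_1/∂P_2 = -0.96P_2 = -0.96(19.9) = -19.1040.
ε = (∂Q_1/∂P_2)(P_2/Q_1) = -19.1040 × (19.9/672.115) ≈ -0.57.
ε < 0: complements.

-0.57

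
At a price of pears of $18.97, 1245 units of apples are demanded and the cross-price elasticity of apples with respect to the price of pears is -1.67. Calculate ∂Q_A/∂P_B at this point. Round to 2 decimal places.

-109.60

ε = (∂Q_A/∂P_B)·(P_B/Q_A) ⇒ ∂Q_A/∂P_B = ε·Q_A/P_B = -1.67 × 1245/18.97 ≈ -109.60.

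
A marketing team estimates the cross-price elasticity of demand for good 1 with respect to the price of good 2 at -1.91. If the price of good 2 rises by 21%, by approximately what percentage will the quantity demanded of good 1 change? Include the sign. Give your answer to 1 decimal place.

-40.1%

%ΔQ ≈ ε × %ΔP of good 2 = -1.91 × (21%) = -40.1%.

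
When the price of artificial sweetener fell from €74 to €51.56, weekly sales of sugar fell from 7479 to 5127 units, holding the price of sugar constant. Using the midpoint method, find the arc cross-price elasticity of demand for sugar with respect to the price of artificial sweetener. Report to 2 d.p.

1.04

ΔQ_A = 5127 − 7479 = -2352; ΔP_B = 51.56 − 74 = -22.44.
Midpoints: Q̄_A = 6303.0, P̄_B = 62.78.
ε = (ΔQ_A/Q̄_A)/(ΔP_B/P̄_B) = (-2352/6303.0)/(-22.44/62.78) ≈ 1.04.
ε > 0: sugar and artificial sweetener are substitutes.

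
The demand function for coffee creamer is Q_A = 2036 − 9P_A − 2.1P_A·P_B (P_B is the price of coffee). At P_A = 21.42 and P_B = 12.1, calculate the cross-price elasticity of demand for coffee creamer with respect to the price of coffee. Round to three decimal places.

At P_A = 21.42 and P_B = 12.1: Q_A = 1298.938.
∂Q_A/∂P_B = -2.1P_A = -2.1(21.42) = -44.9820.
ε = (∂Q_A/∂P_B)(P_B/Q_A) = -44.9820 × (12.1/1298.938) ≈ -0.419.
ε < 0: complements.

-0.419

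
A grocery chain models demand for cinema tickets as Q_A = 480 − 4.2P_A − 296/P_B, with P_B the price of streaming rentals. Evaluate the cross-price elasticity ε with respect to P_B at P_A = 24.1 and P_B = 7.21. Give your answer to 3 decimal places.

0.122

At P_A = 24.1 and P_B = 7.21: Q_A = 337.726.
∂Q_A/∂P_B = 296/P_B² = 5.6940.
ε = (∂Q_A/∂P_B)(P_B/Q_A) = 5.6940 × (7.21/337.726) ≈ 0.122.
ε > 0: substitutes.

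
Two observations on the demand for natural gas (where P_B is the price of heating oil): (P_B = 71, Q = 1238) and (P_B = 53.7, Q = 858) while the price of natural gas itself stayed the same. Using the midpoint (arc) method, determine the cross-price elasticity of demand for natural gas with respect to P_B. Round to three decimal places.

1.307

ΔQ_A = 858 − 1238 = -380; ΔP_B = 53.7 − 71 = -17.3.
Midpoints: Q̄_A = 1048.0, P̄_B = 62.35.
ε = (ΔQ_A/Q̄_A)/(ΔP_B/P̄_B) = (-380/1048.0)/(-17.3/62.35) ≈ 1.307.
ε > 0: natural gas and heating oil are substitutes.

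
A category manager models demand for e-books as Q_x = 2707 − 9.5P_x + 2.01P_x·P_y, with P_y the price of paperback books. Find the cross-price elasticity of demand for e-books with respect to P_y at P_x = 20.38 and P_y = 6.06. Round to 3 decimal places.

At P_x = 20.38 and P_y = 6.06: Q_x = 2761.631.
∂Q_x/∂P_y = 2.01P_x = 2.01(20.38) = 40.9638.
ε = (∂Q_x/∂P_y)(P_y/Q_x) = 40.9638 × (6.06/2761.631) ≈ 0.090.
ε > 0: substitutes.

0.090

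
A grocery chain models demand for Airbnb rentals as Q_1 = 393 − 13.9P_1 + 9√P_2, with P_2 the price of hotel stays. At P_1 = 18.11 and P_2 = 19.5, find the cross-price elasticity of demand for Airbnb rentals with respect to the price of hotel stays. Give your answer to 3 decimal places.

0.110

At P_1 = 18.11 and P_2 = 19.5: Q_1 = 181.014.
∂Q_1/∂P_2 = 9/(2√P_2) = 9/(2√19.5) = 1.0190.
ε = (∂Q_1/∂P_2)(P_2/Q_1) = 1.0190 × (19.5/181.014) ≈ 0.110.
ε > 0: substitutes.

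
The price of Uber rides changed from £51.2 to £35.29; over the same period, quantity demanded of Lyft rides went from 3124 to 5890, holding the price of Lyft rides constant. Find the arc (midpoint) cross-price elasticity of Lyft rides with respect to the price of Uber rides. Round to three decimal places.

ΔQ_A = 5890 − 3124 = 2766; ΔP_B = 35.29 − 51.2 = -15.91.
Midpoints: Q̄_A = 4507.0, P̄_B = 43.25.
ε = (ΔQ_A/Q̄_A)/(ΔP_B/P̄_B) = (2766/4507.0)/(-15.91/43.25) ≈ -1.668.
ε < 0: Lyft rides and Uber rides are complements.

-1.668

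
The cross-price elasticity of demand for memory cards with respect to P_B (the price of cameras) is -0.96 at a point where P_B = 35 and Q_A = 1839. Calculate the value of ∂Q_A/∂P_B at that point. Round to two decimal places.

-50.44

ε = (∂Q_A/∂P_B)·(P_B/Q_A) ⇒ ∂Q_A/∂P_B = ε·Q_A/P_B = -0.96 × 1839/35 ≈ -50.44.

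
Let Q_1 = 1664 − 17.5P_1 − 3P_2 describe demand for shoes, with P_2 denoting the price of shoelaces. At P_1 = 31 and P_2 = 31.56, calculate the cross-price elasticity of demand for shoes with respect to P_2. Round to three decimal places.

At P_1 = 31 and P_2 = 31.56: Q_1 = 1026.82.
∂Q_1/∂P_2 = -3.
ε = (∂Q_1/∂P_2)(P_2/Q_1) = -3 × (31.56/1026.82) ≈ -0.092.
Since ε < 0, shoes and shoelaces are complements.

-0.092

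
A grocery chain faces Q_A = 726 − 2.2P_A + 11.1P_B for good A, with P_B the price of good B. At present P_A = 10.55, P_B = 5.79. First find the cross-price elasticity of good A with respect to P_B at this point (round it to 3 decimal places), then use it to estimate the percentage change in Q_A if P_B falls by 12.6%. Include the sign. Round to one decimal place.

At P_A = 10.55, P_B = 5.79: Q_A = 767.059.
∂Q_A/∂P_B = 11.1.
ε = (∂Q_A/∂P_B)(P_B/Q_A) = 11.1000 × 5.79/767.059 ≈ 0.084.
%ΔQ_A ≈ ε × %ΔP_B = 0.084 × (-12.6%) = -1.1%.

-1.1%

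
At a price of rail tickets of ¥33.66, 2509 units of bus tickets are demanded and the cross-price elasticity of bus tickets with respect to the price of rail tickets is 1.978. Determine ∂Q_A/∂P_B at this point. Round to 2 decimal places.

ε = (∂Q_A/∂P_B)·(P_B/Q_A) ⇒ ∂Q_A/∂P_B = ε·Q_A/P_B = 1.978 × 2509/33.66 ≈ 147.44.

147.44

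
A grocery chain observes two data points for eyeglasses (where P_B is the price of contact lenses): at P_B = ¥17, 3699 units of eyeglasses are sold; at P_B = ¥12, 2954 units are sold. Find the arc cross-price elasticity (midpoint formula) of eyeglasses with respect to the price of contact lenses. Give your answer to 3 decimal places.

ΔQ_A = 2954 − 3699 = -745; ΔP_B = 12 − 17 = -5.
Midpoints: Q̄_A = 3326.5, P̄_B = 14.50.
ε = (ΔQ_A/Q̄_A)/(ΔP_B/P̄_B) = (-745/3326.5)/(-5/14.50) ≈ 0.649.

0.649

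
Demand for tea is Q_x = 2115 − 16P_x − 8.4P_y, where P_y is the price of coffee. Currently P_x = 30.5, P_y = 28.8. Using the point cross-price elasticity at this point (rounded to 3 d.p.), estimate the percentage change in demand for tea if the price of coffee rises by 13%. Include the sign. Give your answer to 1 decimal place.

-2.3%

At P_x = 30.5, P_y = 28.8: Q_x = 1385.08.
∂Q_x/∂P_y = -8.4.
ε = (∂Q_x/∂P_y)(P_y/Q_x) = -8.4000 × 28.8/1385.08 ≈ -0.175.
%ΔQ_x ≈ ε × %ΔP_y = -0.175 × (13%) = -2.3%.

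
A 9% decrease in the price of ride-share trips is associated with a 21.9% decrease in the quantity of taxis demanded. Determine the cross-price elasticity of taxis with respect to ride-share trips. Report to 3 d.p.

ε = (%ΔQ of taxis) / (%ΔP of ride-share trips) = (-21.9%) / (-9%) ≈ 2.433.
Positive cross-price elasticity: substitutes.

2.433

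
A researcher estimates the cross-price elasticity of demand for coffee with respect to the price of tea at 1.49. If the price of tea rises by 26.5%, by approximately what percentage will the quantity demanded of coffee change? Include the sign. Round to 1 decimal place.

39.5%

%ΔQ ≈ ε × %ΔP of tea = 1.49 × (26.5%) = 39.5%.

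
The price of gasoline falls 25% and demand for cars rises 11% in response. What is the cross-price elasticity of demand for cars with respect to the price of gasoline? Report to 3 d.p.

ε = (%ΔQ of cars) / (%ΔP of gasoline) = (11%) / (-25%) ≈ -0.440.
Negative cross-price elasticity: complements.

-0.440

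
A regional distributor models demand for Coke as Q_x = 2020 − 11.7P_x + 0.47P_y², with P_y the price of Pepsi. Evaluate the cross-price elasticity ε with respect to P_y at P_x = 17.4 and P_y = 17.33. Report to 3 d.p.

0.144

At P_x = 17.4 and P_y = 17.33: Q_x = 1957.575.
∂Q_x/∂P_y = 0.94P_y = 0.94(17.33) = 16.2902.
ε = (∂Q_x/∂P_y)(P_y/Q_x) = 16.2902 × (17.33/1957.575) ≈ 0.144.
ε > 0: substitutes.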